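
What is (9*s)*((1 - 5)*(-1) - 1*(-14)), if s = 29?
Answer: 4698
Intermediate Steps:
(9*s)*((1 - 5)*(-1) - 1*(-14)) = (9*29)*((1 - 5)*(-1) - 1*(-14)) = 261*(-4*(-1) + 14) = 261*(4 + 14) = 261*18 = 4698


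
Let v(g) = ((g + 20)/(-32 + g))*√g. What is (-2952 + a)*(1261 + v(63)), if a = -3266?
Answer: -7840898 - 1548282*√7/31 ≈ -7.9730e+6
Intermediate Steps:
v(g) = √g*(20 + g)/(-32 + g) (v(g) = ((20 + g)/(-32 + g))*√g = √g*(20 + g)/(-32 + g))
(-2952 + a)*(1261 + v(63)) = (-2952 - 3266)*(1261 + √63*(20 + 63)/(-32 + 63)) = -6218*(1261 + (3*√7)*83/31) = -6218*(1261 + (3*√7)*(1/31)*83) = -6218*(1261 + 249*√7/31) = -7840898 - 1548282*√7/31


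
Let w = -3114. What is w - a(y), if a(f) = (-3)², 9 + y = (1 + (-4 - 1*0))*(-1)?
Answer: -3123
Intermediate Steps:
y = -6 (y = -9 + (1 + (-4 - 1*0))*(-1) = -9 + (1 + (-4 + 0))*(-1) = -9 + (1 - 4)*(-1) = -9 - 3*(-1) = -9 + 3 = -6)
a(f) = 9
w - a(y) = -3114 - 1*9 = -3114 - 9 = -3123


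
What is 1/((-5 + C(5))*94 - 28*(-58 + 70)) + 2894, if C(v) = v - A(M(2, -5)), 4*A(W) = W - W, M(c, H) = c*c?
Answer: 972383/336 ≈ 2894.0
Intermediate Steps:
M(c, H) = c²
A(W) = 0 (A(W) = (W - W)/4 = (¼)*0 = 0)
C(v) = v (C(v) = v - 1*0 = v + 0 = v)
1/((-5 + C(5))*94 - 28*(-58 + 70)) + 2894 = 1/((-5 + 5)*94 - 28*(-58 + 70)) + 2894 = 1/(0*94 - 28*12) + 2894 = 1/(0 - 336) + 2894 = 1/(-336) + 2894 = -1/336 + 2894 = 972383/336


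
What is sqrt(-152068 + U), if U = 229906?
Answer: sqrt(77838) ≈ 278.99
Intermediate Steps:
sqrt(-152068 + U) = sqrt(-152068 + 229906) = sqrt(77838)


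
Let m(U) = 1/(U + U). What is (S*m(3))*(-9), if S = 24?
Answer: -36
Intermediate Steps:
m(U) = 1/(2*U)
(S*m(3))*(-9) = (24*((1/2)/3))*(-9) = (24*((1/2)*(1/3)))*(-9) = (24*(1/6))*(-9) = 4*(-9) = -36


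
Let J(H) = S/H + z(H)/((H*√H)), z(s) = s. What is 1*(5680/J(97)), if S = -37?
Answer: -2548190/159 - 68870*√97/159 ≈ -20292.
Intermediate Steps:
J(H) = H^(-½) - 37/H (J(H) = -37/H + H/((H*√H)) = -37/H + H/(H^(3/2)) = -37/H + H/H^(3/2) = -37/H + H^(-½) = H^(-½) - 37/H)
1*(5680/J(97)) = 1*(5680/(97^(-½) - 37/97)) = 1*(5680/(√97/97 - 37*1/97)) = 1*(5680/(√97/97 - 37/97)) = 1*(5680/(-37/97 + √97/97)) = 5680/(-37/97 + √97/97)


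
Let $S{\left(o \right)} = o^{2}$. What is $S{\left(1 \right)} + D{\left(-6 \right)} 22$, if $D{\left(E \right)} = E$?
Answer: $-131$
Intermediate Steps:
$S{\left(1 \right)} + D{\left(-6 \right)} 22 = 1^{2} - 132 = 1 - 132 = -131$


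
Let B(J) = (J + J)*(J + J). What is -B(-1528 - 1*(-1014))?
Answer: -1056784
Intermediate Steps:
B(J) = 4*J² (B(J) = (2*J)*(2*J) = 4*J²)
-B(-1528 - 1*(-1014)) = -4*(-1528 - 1*(-1014))² = -4*(-1528 + 1014)² = -4*(-514)² = -4*264196 = -1*1056784 = -1056784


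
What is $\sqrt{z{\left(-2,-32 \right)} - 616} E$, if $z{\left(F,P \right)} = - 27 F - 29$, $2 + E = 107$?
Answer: $105 i \sqrt{591} \approx 2552.6 i$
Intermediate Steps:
$E = 105$ ($E = -2 + 107 = 105$)
$z{\left(F,P \right)} = -29 - 27 F$
$\sqrt{z{\left(-2,-32 \right)} - 616} E = \sqrt{\left(-29 - -54\right) - 616} \cdot 105 = \sqrt{\left(-29 + 54\right) - 616} \cdot 105 = \sqrt{25 - 616} \cdot 105 = \sqrt{-591} \cdot 105 = i \sqrt{591} \cdot 105 = 105 i \sqrt{591}$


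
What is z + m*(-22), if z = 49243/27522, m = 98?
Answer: -59288189/27522 ≈ -2154.2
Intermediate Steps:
z = 49243/27522 (z = 49243*(1/27522) = 49243/27522 ≈ 1.7892)
z + m*(-22) = 49243/27522 + 98*(-22) = 49243/27522 - 2156 = -59288189/27522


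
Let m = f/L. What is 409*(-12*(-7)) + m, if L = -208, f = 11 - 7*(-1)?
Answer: 3573015/104 ≈ 34356.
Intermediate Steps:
f = 18 (f = 11 + 7 = 18)
m = -9/104 (m = 18/(-208) = 18*(-1/208) = -9/104 ≈ -0.086538)
409*(-12*(-7)) + m = 409*(-12*(-7)) - 9/104 = 409*84 - 9/104 = 34356 - 9/104 = 3573015/104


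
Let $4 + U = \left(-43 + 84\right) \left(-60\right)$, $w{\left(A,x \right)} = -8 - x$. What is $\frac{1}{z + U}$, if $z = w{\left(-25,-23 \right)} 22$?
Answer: $- \frac{1}{2134} \approx -0.0004686$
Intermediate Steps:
$z = 330$ ($z = \left(-8 - -23\right) 22 = \left(-8 + 23\right) 22 = 15 \cdot 22 = 330$)
$U = -2464$ ($U = -4 + \left(-43 + 84\right) \left(-60\right) = -4 + 41 \left(-60\right) = -4 - 2460 = -2464$)
$\frac{1}{z + U} = \frac{1}{330 - 2464} = \frac{1}{-2134} = - \frac{1}{2134}$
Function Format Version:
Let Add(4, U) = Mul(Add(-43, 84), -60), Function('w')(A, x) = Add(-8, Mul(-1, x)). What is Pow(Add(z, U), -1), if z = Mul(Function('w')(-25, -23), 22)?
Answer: Rational(-1, 2134) ≈ -0.00046860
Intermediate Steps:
z = 330 (z = Mul(Add(-8, Mul(-1, -23)), 22) = Mul(Add(-8, 23), 22) = Mul(15, 22) = 330)
U = -2464 (U = Add(-4, Mul(Add(-43, 84), -60)) = Add(-4, Mul(41, -60)) = Add(-4, -2460) = -2464)
Pow(Add(z, U), -1) = Pow(Add(330, -2464), -1) = Pow(-2134, -1) = Rational(-1, 2134)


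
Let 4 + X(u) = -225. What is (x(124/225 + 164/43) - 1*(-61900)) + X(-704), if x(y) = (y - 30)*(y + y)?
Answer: 5751803907023/93605625 ≈ 61447.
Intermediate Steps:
X(u) = -229 (X(u) = -4 - 225 = -229)
x(y) = 2*y*(-30 + y) (x(y) = (-30 + y)*(2*y) = 2*y*(-30 + y))
(x(124/225 + 164/43) - 1*(-61900)) + X(-704) = (2*(124/225 + 164/43)*(-30 + (124/225 + 164/43)) - 1*(-61900)) - 229 = (2*(124*(1/225) + 164*(1/43))*(-30 + (124*(1/225) + 164*(1/43))) + 61900) - 229 = (2*(124/225 + 164/43)*(-30 + (124/225 + 164/43)) + 61900) - 229 = (2*(42232/9675)*(-30 + 42232/9675) + 61900) - 229 = (2*(42232/9675)*(-248018/9675) + 61900) - 229 = (-20948592352/93605625 + 61900) - 229 = 5773239595148/93605625 - 229 = 5751803907023/93605625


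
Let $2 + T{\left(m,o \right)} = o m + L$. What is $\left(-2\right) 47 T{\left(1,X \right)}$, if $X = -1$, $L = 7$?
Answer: $-376$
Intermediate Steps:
$T{\left(m,o \right)} = 5 + m o$ ($T{\left(m,o \right)} = -2 + \left(o m + 7\right) = -2 + \left(m o + 7\right) = -2 + \left(7 + m o\right) = 5 + m o$)
$\left(-2\right) 47 T{\left(1,X \right)} = \left(-2\right) 47 \left(5 + 1 \left(-1\right)\right) = - 94 \left(5 - 1\right) = \left(-94\right) 4 = -376$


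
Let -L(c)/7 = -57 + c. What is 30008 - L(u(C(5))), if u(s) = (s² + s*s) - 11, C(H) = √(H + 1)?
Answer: 29616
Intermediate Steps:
C(H) = √(1 + H)
u(s) = -11 + 2*s² (u(s) = (s² + s²) - 11 = 2*s² - 11 = -11 + 2*s²)
L(c) = 399 - 7*c (L(c) = -7*(-57 + c) = 399 - 7*c)
30008 - L(u(C(5))) = 30008 - (399 - 7*(-11 + 2*(√(1 + 5))²)) = 30008 - (399 - 7*(-11 + 2*(√6)²)) = 30008 - (399 - 7*(-11 + 2*6)) = 30008 - (399 - 7*(-11 + 12)) = 30008 - (399 - 7*1) = 30008 - (399 - 7) = 30008 - 1*392 = 30008 - 392 = 29616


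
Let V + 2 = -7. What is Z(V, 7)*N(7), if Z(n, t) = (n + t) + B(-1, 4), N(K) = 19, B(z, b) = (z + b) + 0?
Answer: 19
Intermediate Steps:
B(z, b) = b + z (B(z, b) = (b + z) + 0 = b + z)
V = -9 (V = -2 - 7 = -9)
Z(n, t) = 3 + n + t (Z(n, t) = (n + t) + (4 - 1) = (n + t) + 3 = 3 + n + t)
Z(V, 7)*N(7) = (3 - 9 + 7)*19 = 1*19 = 19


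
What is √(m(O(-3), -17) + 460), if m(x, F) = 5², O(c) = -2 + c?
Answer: √485 ≈ 22.023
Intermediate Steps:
m(x, F) = 25
√(m(O(-3), -17) + 460) = √(25 + 460) = √485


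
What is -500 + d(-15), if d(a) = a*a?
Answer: -275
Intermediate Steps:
d(a) = a²
-500 + d(-15) = -500 + (-15)² = -500 + 225 = -275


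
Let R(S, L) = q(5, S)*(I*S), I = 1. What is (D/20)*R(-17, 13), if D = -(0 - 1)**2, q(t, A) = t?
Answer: 17/4 ≈ 4.2500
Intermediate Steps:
R(S, L) = 5*S (R(S, L) = 5*(1*S) = 5*S)
D = -1 (D = -1*(-1)**2 = -1*1 = -1)
(D/20)*R(-17, 13) = (-1/20)*(5*(-17)) = -1*1/20*(-85) = -1/20*(-85) = 17/4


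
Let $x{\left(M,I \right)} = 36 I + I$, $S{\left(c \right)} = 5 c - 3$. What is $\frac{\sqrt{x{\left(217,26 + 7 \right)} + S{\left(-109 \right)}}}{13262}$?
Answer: $\frac{\sqrt{673}}{13262} \approx 0.0019561$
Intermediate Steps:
$S{\left(c \right)} = -3 + 5 c$
$x{\left(M,I \right)} = 37 I$
$\frac{\sqrt{x{\left(217,26 + 7 \right)} + S{\left(-109 \right)}}}{13262} = \frac{\sqrt{37 \left(26 + 7\right) + \left(-3 + 5 \left(-109\right)\right)}}{13262} = \sqrt{37 \cdot 33 - 548} \cdot \frac{1}{13262} = \sqrt{1221 - 548} \cdot \frac{1}{13262} = \sqrt{673} \cdot \frac{1}{13262} = \frac{\sqrt{673}}{13262}$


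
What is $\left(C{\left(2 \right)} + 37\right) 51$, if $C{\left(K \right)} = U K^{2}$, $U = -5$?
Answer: $867$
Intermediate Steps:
$C{\left(K \right)} = - 5 K^{2}$
$\left(C{\left(2 \right)} + 37\right) 51 = \left(- 5 \cdot 2^{2} + 37\right) 51 = \left(\left(-5\right) 4 + 37\right) 51 = \left(-20 + 37\right) 51 = 17 \cdot 51 = 867$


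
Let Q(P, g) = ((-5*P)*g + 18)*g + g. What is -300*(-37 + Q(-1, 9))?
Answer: -161700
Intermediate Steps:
Q(P, g) = g + g*(18 - 5*P*g) (Q(P, g) = (-5*P*g + 18)*g + g = (18 - 5*P*g)*g + g = g*(18 - 5*P*g) + g = g + g*(18 - 5*P*g))
-300*(-37 + Q(-1, 9)) = -300*(-37 + 9*(19 - 5*(-1)*9)) = -300*(-37 + 9*(19 + 45)) = -300*(-37 + 9*64) = -300*(-37 + 576) = -300*539 = -161700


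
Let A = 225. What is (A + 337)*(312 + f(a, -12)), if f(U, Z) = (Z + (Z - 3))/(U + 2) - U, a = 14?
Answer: 1332221/8 ≈ 1.6653e+5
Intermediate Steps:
f(U, Z) = -U + (-3 + 2*Z)/(2 + U) (f(U, Z) = (Z + (-3 + Z))/(2 + U) - U = (-3 + 2*Z)/(2 + U) - U = -U + (-3 + 2*Z)/(2 + U))
(A + 337)*(312 + f(a, -12)) = (225 + 337)*(312 + (-3 - 1*14² - 2*14 + 2*(-12))/(2 + 14)) = 562*(312 + (-3 - 1*196 - 28 - 24)/16) = 562*(312 + (-3 - 196 - 28 - 24)/16) = 562*(312 + (1/16)*(-251)) = 562*(312 - 251/16) = 562*(4741/16) = 1332221/8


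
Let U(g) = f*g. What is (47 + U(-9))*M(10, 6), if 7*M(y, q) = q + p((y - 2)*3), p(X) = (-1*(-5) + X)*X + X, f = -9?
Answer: 92928/7 ≈ 13275.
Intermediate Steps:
U(g) = -9*g
p(X) = X + X*(5 + X) (p(X) = (5 + X)*X + X = X*(5 + X) + X = X + X*(5 + X))
M(y, q) = q/7 + 3*y*(-6 + 3*y)/7 (M(y, q) = (q + ((y - 2)*3)*(6 + (y - 2)*3))/7 = (q + ((-2 + y)*3)*(6 + (-2 + y)*3))/7 = (q + (-6 + 3*y)*(6 + (-6 + 3*y)))/7 = (q + (-6 + 3*y)*(3*y))/7 = (q + 3*y*(-6 + 3*y))/7 = q/7 + 3*y*(-6 + 3*y)/7)
(47 + U(-9))*M(10, 6) = (47 - 9*(-9))*((1/7)*6 + (9/7)*10*(-2 + 10)) = (47 + 81)*(6/7 + (9/7)*10*8) = 128*(6/7 + 720/7) = 128*(726/7) = 92928/7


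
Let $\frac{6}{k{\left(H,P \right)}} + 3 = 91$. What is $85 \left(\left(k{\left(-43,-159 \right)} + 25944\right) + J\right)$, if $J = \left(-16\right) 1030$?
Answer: $\frac{35395615}{44} \approx 8.0445 \cdot 10^{5}$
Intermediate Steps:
$J = -16480$
$k{\left(H,P \right)} = \frac{3}{44}$ ($k{\left(H,P \right)} = \frac{6}{-3 + 91} = \frac{6}{88} = 6 \cdot \frac{1}{88} = \frac{3}{44}$)
$85 \left(\left(k{\left(-43,-159 \right)} + 25944\right) + J\right) = 85 \left(\left(\frac{3}{44} + 25944\right) - 16480\right) = 85 \left(\frac{1141539}{44} - 16480\right) = 85 \cdot \frac{416419}{44} = \frac{35395615}{44}$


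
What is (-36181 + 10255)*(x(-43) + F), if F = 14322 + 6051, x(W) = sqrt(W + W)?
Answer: -528190398 - 25926*I*sqrt(86) ≈ -5.2819e+8 - 2.4043e+5*I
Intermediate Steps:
x(W) = sqrt(2)*sqrt(W) (x(W) = sqrt(2*W) = sqrt(2)*sqrt(W))
F = 20373
(-36181 + 10255)*(x(-43) + F) = (-36181 + 10255)*(sqrt(2)*sqrt(-43) + 20373) = -25926*(sqrt(2)*(I*sqrt(43)) + 20373) = -25926*(I*sqrt(86) + 20373) = -25926*(20373 + I*sqrt(86)) = -528190398 - 25926*I*sqrt(86)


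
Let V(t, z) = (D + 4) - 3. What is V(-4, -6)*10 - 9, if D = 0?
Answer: 1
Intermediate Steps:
V(t, z) = 1 (V(t, z) = (0 + 4) - 3 = 4 - 3 = 1)
V(-4, -6)*10 - 9 = 1*10 - 9 = 10 - 9 = 1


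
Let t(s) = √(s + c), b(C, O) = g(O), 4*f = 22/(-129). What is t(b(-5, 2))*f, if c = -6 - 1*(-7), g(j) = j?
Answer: -11*√3/258 ≈ -0.073847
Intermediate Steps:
f = -11/258 (f = (22/(-129))/4 = (22*(-1/129))/4 = (¼)*(-22/129) = -11/258 ≈ -0.042636)
b(C, O) = O
c = 1 (c = -6 + 7 = 1)
t(s) = √(1 + s) (t(s) = √(s + 1) = √(1 + s))
t(b(-5, 2))*f = √(1 + 2)*(-11/258) = √3*(-11/258) = -11*√3/258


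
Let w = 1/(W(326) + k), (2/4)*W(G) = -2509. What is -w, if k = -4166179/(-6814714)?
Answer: 6814714/34192068673 ≈ 0.00019931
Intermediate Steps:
W(G) = -5018 (W(G) = 2*(-2509) = -5018)
k = 4166179/6814714 (k = -4166179*(-1/6814714) = 4166179/6814714 ≈ 0.61135)
w = -6814714/34192068673 (w = 1/(-5018 + 4166179/6814714) = 1/(-34192068673/6814714) = -6814714/34192068673 ≈ -0.00019931)
-w = -1*(-6814714/34192068673) = 6814714/34192068673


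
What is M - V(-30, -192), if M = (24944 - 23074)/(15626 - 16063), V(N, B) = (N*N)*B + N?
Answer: 75524840/437 ≈ 1.7283e+5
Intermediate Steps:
V(N, B) = N + B*N**2 (V(N, B) = N**2*B + N = B*N**2 + N = N + B*N**2)
M = -1870/437 (M = 1870/(-437) = 1870*(-1/437) = -1870/437 ≈ -4.2792)
M - V(-30, -192) = -1870/437 - (-30)*(1 - 192*(-30)) = -1870/437 - (-30)*(1 + 5760) = -1870/437 - (-30)*5761 = -1870/437 - 1*(-172830) = -1870/437 + 172830 = 75524840/437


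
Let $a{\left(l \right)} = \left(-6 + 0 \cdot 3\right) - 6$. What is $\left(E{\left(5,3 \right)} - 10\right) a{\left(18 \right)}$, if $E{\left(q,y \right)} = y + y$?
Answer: $48$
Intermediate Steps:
$E{\left(q,y \right)} = 2 y$
$a{\left(l \right)} = -12$ ($a{\left(l \right)} = \left(-6 + 0\right) - 6 = -6 - 6 = -12$)
$\left(E{\left(5,3 \right)} - 10\right) a{\left(18 \right)} = \left(2 \cdot 3 - 10\right) \left(-12\right) = \left(6 - 10\right) \left(-12\right) = \left(-4\right) \left(-12\right) = 48$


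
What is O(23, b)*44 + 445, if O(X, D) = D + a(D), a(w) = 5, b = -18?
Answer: -127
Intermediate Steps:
O(X, D) = 5 + D (O(X, D) = D + 5 = 5 + D)
O(23, b)*44 + 445 = (5 - 18)*44 + 445 = -13*44 + 445 = -572 + 445 = -127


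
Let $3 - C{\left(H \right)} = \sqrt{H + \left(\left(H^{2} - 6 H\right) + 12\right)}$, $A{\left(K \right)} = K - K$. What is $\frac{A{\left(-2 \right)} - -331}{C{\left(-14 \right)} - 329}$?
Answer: $- \frac{53953}{52999} + \frac{331 \sqrt{278}}{105998} \approx -0.96593$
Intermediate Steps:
$A{\left(K \right)} = 0$
$C{\left(H \right)} = 3 - \sqrt{12 + H^{2} - 5 H}$ ($C{\left(H \right)} = 3 - \sqrt{H + \left(\left(H^{2} - 6 H\right) + 12\right)} = 3 - \sqrt{H + \left(12 + H^{2} - 6 H\right)} = 3 - \sqrt{12 + H^{2} - 5 H}$)
$\frac{A{\left(-2 \right)} - -331}{C{\left(-14 \right)} - 329} = \frac{0 - -331}{\left(3 - \sqrt{12 + \left(-14\right)^{2} - -70}\right) - 329} = \frac{0 + 331}{\left(3 - \sqrt{12 + 196 + 70}\right) - 329} = \frac{331}{\left(3 - \sqrt{278}\right) - 329} = \frac{331}{-326 - \sqrt{278}}$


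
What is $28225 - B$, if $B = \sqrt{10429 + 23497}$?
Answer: $28225 - \sqrt{33926} \approx 28041.0$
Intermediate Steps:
$B = \sqrt{33926} \approx 184.19$
$28225 - B = 28225 - \sqrt{33926}$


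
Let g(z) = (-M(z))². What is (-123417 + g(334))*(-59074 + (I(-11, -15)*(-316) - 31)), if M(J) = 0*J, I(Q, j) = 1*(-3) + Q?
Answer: 6748564977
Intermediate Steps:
I(Q, j) = -3 + Q
M(J) = 0
g(z) = 0 (g(z) = (-1*0)² = 0² = 0)
(-123417 + g(334))*(-59074 + (I(-11, -15)*(-316) - 31)) = (-123417 + 0)*(-59074 + ((-3 - 11)*(-316) - 31)) = -123417*(-59074 + (-14*(-316) - 31)) = -123417*(-59074 + (4424 - 31)) = -123417*(-59074 + 4393) = -123417*(-54681) = 6748564977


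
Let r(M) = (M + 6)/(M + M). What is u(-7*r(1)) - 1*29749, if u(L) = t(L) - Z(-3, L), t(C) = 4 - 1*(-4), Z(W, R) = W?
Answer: -29738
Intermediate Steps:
r(M) = (6 + M)/(2*M) (r(M) = (6 + M)/((2*M)) = (6 + M)*(1/(2*M)) = (6 + M)/(2*M))
t(C) = 8 (t(C) = 4 + 4 = 8)
u(L) = 11 (u(L) = 8 - 1*(-3) = 8 + 3 = 11)
u(-7*r(1)) - 1*29749 = 11 - 1*29749 = 11 - 29749 = -29738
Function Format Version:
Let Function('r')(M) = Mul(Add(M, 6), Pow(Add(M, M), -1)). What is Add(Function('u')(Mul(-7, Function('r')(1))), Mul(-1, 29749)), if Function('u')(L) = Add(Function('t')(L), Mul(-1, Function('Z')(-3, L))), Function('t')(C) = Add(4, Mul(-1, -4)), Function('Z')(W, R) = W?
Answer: -29738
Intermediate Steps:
Function('r')(M) = Mul(Rational(1, 2), Pow(M, -1), Add(6, M)) (Function('r')(M) = Mul(Add(6, M), Pow(Mul(2, M), -1)) = Mul(Add(6, M), Mul(Rational(1, 2), Pow(M, -1))) = Mul(Rational(1, 2), Pow(M, -1), Add(6, M)))
Function('t')(C) = 8 (Function('t')(C) = Add(4, 4) = 8)
Function('u')(L) = 11 (Function('u')(L) = Add(8, Mul(-1, -3)) = Add(8, 3) = 11)
Add(Function('u')(Mul(-7, Function('r')(1))), Mul(-1, 29749)) = Add(11, Mul(-1, 29749)) = Add(11, -29749) = -29738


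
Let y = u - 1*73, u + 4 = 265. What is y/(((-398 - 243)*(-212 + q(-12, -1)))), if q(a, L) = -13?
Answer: 188/144225 ≈ 0.0013035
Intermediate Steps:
u = 261 (u = -4 + 265 = 261)
y = 188 (y = 261 - 1*73 = 261 - 73 = 188)
y/(((-398 - 243)*(-212 + q(-12, -1)))) = 188/(((-398 - 243)*(-212 - 13))) = 188/((-641*(-225))) = 188/144225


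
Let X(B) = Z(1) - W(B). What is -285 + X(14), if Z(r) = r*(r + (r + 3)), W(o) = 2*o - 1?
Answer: -307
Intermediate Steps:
W(o) = -1 + 2*o
Z(r) = r*(3 + 2*r) (Z(r) = r*(r + (3 + r)) = r*(3 + 2*r))
X(B) = 6 - 2*B (X(B) = 1*(3 + 2*1) - (-1 + 2*B) = 1*(3 + 2) + (1 - 2*B) = 1*5 + (1 - 2*B) = 5 + (1 - 2*B) = 6 - 2*B)
-285 + X(14) = -285 + (6 - 2*14) = -285 + (6 - 28) = -285 - 22 = -307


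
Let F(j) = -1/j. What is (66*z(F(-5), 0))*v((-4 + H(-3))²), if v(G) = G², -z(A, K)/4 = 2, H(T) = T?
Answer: -1267728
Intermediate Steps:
z(A, K) = -8 (z(A, K) = -4*2 = -8)
(66*z(F(-5), 0))*v((-4 + H(-3))²) = (66*(-8))*((-4 - 3)²)² = -528*((-7)²)² = -528*49² = -528*2401 = -1267728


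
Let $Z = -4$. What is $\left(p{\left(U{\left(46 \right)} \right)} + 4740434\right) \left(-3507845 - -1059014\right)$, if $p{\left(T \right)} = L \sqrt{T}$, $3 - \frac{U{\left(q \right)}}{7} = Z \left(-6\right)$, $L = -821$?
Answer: $-11608521732654 + 14073431757 i \sqrt{3} \approx -1.1609 \cdot 10^{13} + 2.4376 \cdot 10^{10} i$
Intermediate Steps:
$U{\left(q \right)} = -147$ ($U{\left(q \right)} = 21 - 7 \left(\left(-4\right) \left(-6\right)\right) = 21 - 168 = -147$)
$p{\left(T \right)} = - 821 \sqrt{T}$
$\left(p{\left(U{\left(46 \right)} \right)} + 4740434\right) \left(-3507845 - -1059014\right) = \left(- 821 \sqrt{-147} + 4740434\right) \left(-3507845 - -1059014\right) = \left(- 821 \cdot 7 i \sqrt{3} + 4740434\right) \left(-3507845 + \left(-434471 + 1493485\right)\right) = \left(- 5747 i \sqrt{3} + 4740434\right) \left(-3507845 + 1059014\right) = \left(4740434 - 5747 i \sqrt{3}\right) \left(-2448831\right) = -11608521732654 + 14073431757 i \sqrt{3}$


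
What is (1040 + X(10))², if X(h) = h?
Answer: 1102500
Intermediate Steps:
(1040 + X(10))² = (1040 + 10)² = 1050² = 1102500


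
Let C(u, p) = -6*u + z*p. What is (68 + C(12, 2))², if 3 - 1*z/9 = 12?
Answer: 27556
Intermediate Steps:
z = -81 (z = 27 - 9*12 = 27 - 108 = -81)
C(u, p) = -81*p - 6*u (C(u, p) = -6*u - 81*p = -81*p - 6*u)
(68 + C(12, 2))² = (68 + (-81*2 - 6*12))² = (68 + (-162 - 72))² = (68 - 234)² = (-166)² = 27556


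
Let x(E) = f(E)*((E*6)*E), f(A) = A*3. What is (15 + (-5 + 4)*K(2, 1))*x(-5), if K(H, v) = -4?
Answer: -42750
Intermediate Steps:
f(A) = 3*A
x(E) = 18*E³ (x(E) = (3*E)*((E*6)*E) = (3*E)*((6*E)*E) = (3*E)*(6*E²) = 18*E³)
(15 + (-5 + 4)*K(2, 1))*x(-5) = (15 + (-5 + 4)*(-4))*(18*(-5)³) = (15 - 1*(-4))*(18*(-125)) = (15 + 4)*(-2250) = 19*(-2250) = -42750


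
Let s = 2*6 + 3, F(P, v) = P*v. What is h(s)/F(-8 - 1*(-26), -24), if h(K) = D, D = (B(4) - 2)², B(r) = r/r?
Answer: -1/432 ≈ -0.0023148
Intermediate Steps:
B(r) = 1
s = 15 (s = 12 + 3 = 15)
D = 1 (D = (1 - 2)² = (-1)² = 1)
h(K) = 1
h(s)/F(-8 - 1*(-26), -24) = 1/((-8 - 1*(-26))*(-24)) = 1/((-8 + 26)*(-24)) = 1/(18*(-24)) = 1/(-432) = 1*(-1/432) = -1/432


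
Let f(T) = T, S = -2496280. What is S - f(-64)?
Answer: -2496216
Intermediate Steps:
S - f(-64) = -2496280 - 1*(-64) = -2496280 + 64 = -2496216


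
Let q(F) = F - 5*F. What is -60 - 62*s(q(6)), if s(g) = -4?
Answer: 188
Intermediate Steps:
q(F) = -4*F
-60 - 62*s(q(6)) = -60 - 62*(-4) = -60 + 248 = 188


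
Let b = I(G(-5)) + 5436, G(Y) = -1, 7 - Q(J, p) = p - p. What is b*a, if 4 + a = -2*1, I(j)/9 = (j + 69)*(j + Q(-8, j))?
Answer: -54648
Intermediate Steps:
Q(J, p) = 7 (Q(J, p) = 7 - (p - p) = 7 - 1*0 = 7 + 0 = 7)
I(j) = 9*(7 + j)*(69 + j) (I(j) = 9*((j + 69)*(j + 7)) = 9*((69 + j)*(7 + j)) = 9*((7 + j)*(69 + j)) = 9*(7 + j)*(69 + j))
b = 9108 (b = (4347 + 9*(-1)² + 684*(-1)) + 5436 = (4347 + 9*1 - 684) + 5436 = (4347 + 9 - 684) + 5436 = 3672 + 5436 = 9108)
a = -6 (a = -4 - 2*1 = -4 - 2 = -6)
b*a = 9108*(-6) = -54648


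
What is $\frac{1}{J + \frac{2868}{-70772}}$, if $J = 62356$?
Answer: $\frac{17693}{1103263991} \approx 1.6037 \cdot 10^{-5}$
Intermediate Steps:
$\frac{1}{J + \frac{2868}{-70772}} = \frac{1}{62356 + \frac{2868}{-70772}} = \frac{1}{62356 + 2868 \left(- \frac{1}{70772}\right)} = \frac{1}{62356 - \frac{717}{17693}} = \frac{1}{\frac{1103263991}{17693}} = \frac{17693}{1103263991}$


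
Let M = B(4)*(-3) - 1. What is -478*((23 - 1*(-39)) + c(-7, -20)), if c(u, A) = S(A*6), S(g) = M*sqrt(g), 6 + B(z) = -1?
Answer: -29636 - 19120*I*sqrt(30) ≈ -29636.0 - 1.0472e+5*I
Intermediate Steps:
B(z) = -7 (B(z) = -6 - 1 = -7)
M = 20 (M = -7*(-3) - 1 = 21 - 1 = 20)
S(g) = 20*sqrt(g)
c(u, A) = 20*sqrt(6)*sqrt(A) (c(u, A) = 20*sqrt(A*6) = 20*sqrt(6*A) = 20*(sqrt(6)*sqrt(A)) = 20*sqrt(6)*sqrt(A))
-478*((23 - 1*(-39)) + c(-7, -20)) = -478*((23 - 1*(-39)) + 20*sqrt(6)*sqrt(-20)) = -478*((23 + 39) + 20*sqrt(6)*(2*I*sqrt(5))) = -478*(62 + 40*I*sqrt(30)) = -29636 - 19120*I*sqrt(30)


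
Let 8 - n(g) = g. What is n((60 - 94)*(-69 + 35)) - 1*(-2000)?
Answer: 852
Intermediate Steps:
n(g) = 8 - g
n((60 - 94)*(-69 + 35)) - 1*(-2000) = (8 - (60 - 94)*(-69 + 35)) - 1*(-2000) = (8 - (-34)*(-34)) + 2000 = (8 - 1*1156) + 2000 = (8 - 1156) + 2000 = -1148 + 2000 = 852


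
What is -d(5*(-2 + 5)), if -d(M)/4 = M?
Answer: 60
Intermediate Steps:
d(M) = -4*M
-d(5*(-2 + 5)) = -(-4)*5*(-2 + 5) = -(-4)*5*3 = -(-4)*15 = -1*(-60) = 60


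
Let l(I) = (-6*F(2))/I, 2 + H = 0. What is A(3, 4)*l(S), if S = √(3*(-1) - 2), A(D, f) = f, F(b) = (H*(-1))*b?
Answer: 96*I*√5/5 ≈ 42.932*I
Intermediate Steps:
H = -2 (H = -2 + 0 = -2)
F(b) = 2*b (F(b) = (-2*(-1))*b = 2*b)
S = I*√5 (S = √(-3 - 2) = √(-5) = I*√5 ≈ 2.2361*I)
l(I) = -24/I (l(I) = (-12*2)/I = (-6*4)/I = -24/I)
A(3, 4)*l(S) = 4*(-24*(-I*√5/5)) = 4*(-(-24)*I*√5/5) = 4*(24*I*√5/5) = 96*I*√5/5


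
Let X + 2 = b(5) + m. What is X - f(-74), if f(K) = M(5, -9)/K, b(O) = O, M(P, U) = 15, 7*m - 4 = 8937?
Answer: 663293/518 ≈ 1280.5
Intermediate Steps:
m = 8941/7 (m = 4/7 + (⅐)*8937 = 4/7 + 8937/7 = 8941/7 ≈ 1277.3)
f(K) = 15/K
X = 8962/7 (X = -2 + (5 + 8941/7) = -2 + 8976/7 = 8962/7 ≈ 1280.3)
X - f(-74) = 8962/7 - 15/(-74) = 8962/7 - 15*(-1)/74 = 8962/7 - 1*(-15/74) = 8962/7 + 15/74 = 663293/518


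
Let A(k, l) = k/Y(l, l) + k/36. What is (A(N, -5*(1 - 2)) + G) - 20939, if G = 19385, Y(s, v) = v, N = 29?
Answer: -278531/180 ≈ -1547.4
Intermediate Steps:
A(k, l) = k/36 + k/l (A(k, l) = k/l + k/36 = k/36 + k/l)
(A(N, -5*(1 - 2)) + G) - 20939 = (((1/36)*29 + 29/((-5*(1 - 2)))) + 19385) - 20939 = ((29/36 + 29/((-5*(-1)))) + 19385) - 20939 = ((29/36 + 29/5) + 19385) - 20939 = (1189/180 + 19385) - 20939 = 3490489/180 - 20939 = -278531/180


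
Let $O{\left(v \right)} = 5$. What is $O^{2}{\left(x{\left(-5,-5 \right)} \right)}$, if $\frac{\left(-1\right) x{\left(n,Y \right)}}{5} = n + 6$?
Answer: $25$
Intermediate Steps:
$x{\left(n,Y \right)} = -30 - 5 n$ ($x{\left(n,Y \right)} = - 5 \left(n + 6\right) = - 5 \left(6 + n\right) = -30 - 5 n$)
$O^{2}{\left(x{\left(-5,-5 \right)} \right)} = 5^{2} = 25$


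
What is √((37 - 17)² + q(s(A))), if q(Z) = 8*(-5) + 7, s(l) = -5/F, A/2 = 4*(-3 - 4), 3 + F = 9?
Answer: √367 ≈ 19.157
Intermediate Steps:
F = 6 (F = -3 + 9 = 6)
A = -56 (A = 2*(4*(-3 - 4)) = 2*(4*(-7)) = 2*(-28) = -56)
s(l) = -⅚ (s(l) = -5/6 = -5*⅙ = -⅚)
q(Z) = -33 (q(Z) = -40 + 7 = -33)
√((37 - 17)² + q(s(A))) = √((37 - 17)² - 33) = √(20² - 33) = √(400 - 33) = √367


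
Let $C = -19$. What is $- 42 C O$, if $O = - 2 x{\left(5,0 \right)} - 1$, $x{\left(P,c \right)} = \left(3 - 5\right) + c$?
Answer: $2394$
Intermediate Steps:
$x{\left(P,c \right)} = -2 + c$
$O = 3$ ($O = - 2 \left(-2 + 0\right) - 1 = \left(-2\right) \left(-2\right) - 1 = 4 - 1 = 3$)
$- 42 C O = \left(-42\right) \left(-19\right) 3 = 798 \cdot 3 = 2394$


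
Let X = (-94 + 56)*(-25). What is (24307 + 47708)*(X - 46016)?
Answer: -3245427990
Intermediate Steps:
X = 950 (X = -38*(-25) = 950)
(24307 + 47708)*(X - 46016) = (24307 + 47708)*(950 - 46016) = 72015*(-45066) = -3245427990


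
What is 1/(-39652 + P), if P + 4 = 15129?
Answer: -1/24527 ≈ -4.0771e-5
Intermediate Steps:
P = 15125 (P = -4 + 15129 = 15125)
1/(-39652 + P) = 1/(-39652 + 15125) = 1/(-24527) = -1/24527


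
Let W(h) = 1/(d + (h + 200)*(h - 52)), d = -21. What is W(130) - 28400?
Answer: -730419599/25719 ≈ -28400.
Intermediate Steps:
W(h) = 1/(-21 + (-52 + h)*(200 + h)) (W(h) = 1/(-21 + (h + 200)*(h - 52)) = 1/(-21 + (200 + h)*(-52 + h)) = 1/(-21 + (-52 + h)*(200 + h)))
W(130) - 28400 = 1/(-10421 + 130² + 148*130) - 28400 = 1/(-10421 + 16900 + 19240) - 28400 = 1/25719 - 28400 = -730419599/25719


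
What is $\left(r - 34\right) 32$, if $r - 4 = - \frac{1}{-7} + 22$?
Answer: $- \frac{1760}{7} \approx -251.43$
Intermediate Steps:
$r = \frac{183}{7}$ ($r = 4 + \left(- \frac{1}{-7} + 22\right) = 4 + \left(\left(-1\right) \left(- \frac{1}{7}\right) + 22\right) = 4 + \left(\frac{1}{7} + 22\right) = 4 + \frac{155}{7} = \frac{183}{7} \approx 26.143$)
$\left(r - 34\right) 32 = \left(\frac{183}{7} - 34\right) 32 = \left(- \frac{55}{7}\right) 32 = - \frac{1760}{7}$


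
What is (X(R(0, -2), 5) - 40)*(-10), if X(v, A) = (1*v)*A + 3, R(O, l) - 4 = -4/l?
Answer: 70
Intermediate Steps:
R(O, l) = 4 - 4/l
X(v, A) = 3 + A*v (X(v, A) = v*A + 3 = A*v + 3 = 3 + A*v)
(X(R(0, -2), 5) - 40)*(-10) = ((3 + 5*(4 - 4/(-2))) - 40)*(-10) = ((3 + 5*(4 - 4*(-½))) - 40)*(-10) = ((3 + 5*(4 + 2)) - 40)*(-10) = ((3 + 5*6) - 40)*(-10) = ((3 + 30) - 40)*(-10) = (33 - 40)*(-10) = -7*(-10) = 70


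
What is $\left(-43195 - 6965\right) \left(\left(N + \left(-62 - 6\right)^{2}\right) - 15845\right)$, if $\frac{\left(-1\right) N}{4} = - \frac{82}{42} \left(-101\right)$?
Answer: $\frac{4216867600}{7} \approx 6.0241 \cdot 10^{8}$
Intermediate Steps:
$N = - \frac{16564}{21}$ ($N = - 4 - \frac{82}{42} \left(-101\right) = - 4 \left(-82\right) \frac{1}{42} \left(-101\right) = - 4 \left(\left(- \frac{41}{21}\right) \left(-101\right)\right) = \left(-4\right) \frac{4141}{21} = - \frac{16564}{21} \approx -788.76$)
$\left(-43195 - 6965\right) \left(\left(N + \left(-62 - 6\right)^{2}\right) - 15845\right) = \left(-43195 - 6965\right) \left(\left(- \frac{16564}{21} + \left(-62 - 6\right)^{2}\right) - 15845\right) = - 50160 \left(\left(- \frac{16564}{21} + \left(-68\right)^{2}\right) - 15845\right) = - 50160 \left(\left(- \frac{16564}{21} + 4624\right) - 15845\right) = - 50160 \left(\frac{80540}{21} - 15845\right) = \left(-50160\right) \left(- \frac{252205}{21}\right) = \frac{4216867600}{7}$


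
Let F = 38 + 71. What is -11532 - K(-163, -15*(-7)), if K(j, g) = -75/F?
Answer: -1256913/109 ≈ -11531.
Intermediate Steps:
F = 109
K(j, g) = -75/109
-11532 - K(-163, -15*(-7)) = -11532 - 1*(-75/109) = -11532 + 75/109 = -1256913/109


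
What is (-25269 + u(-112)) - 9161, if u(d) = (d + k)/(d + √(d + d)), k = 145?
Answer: -1308351/38 - 11*I*√14/1064 ≈ -34430.0 - 0.038683*I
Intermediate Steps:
u(d) = (145 + d)/(d + √2*√d) (u(d) = (d + 145)/(d + √(d + d)) = (145 + d)/(d + √(2*d)) = (145 + d)/(d + √2*√d))
(-25269 + u(-112)) - 9161 = (-25269 + (145 - 112)/(-112 + √2*√(-112))) - 9161 = (-25269 + 33/(-112 + √2*(4*I*√7))) - 9161 = (-25269 + 33/(-112 + 4*I*√14)) - 9161 = -34430 + 33/(-112 + 4*I*√14)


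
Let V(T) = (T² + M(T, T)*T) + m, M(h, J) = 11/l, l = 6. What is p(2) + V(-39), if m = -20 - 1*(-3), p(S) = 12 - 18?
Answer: 2853/2 ≈ 1426.5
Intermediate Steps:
p(S) = -6
m = -17 (m = -20 + 3 = -17)
M(h, J) = 11/6
V(T) = -17 + T² + 11*T/6 (V(T) = (T² + 11*T/6) - 17 = -17 + T² + 11*T/6)
p(2) + V(-39) = -6 + (-17 + (-39)² + (11/6)*(-39)) = -6 + (-17 + 1521 - 143/2) = -6 + 2865/2 = 2853/2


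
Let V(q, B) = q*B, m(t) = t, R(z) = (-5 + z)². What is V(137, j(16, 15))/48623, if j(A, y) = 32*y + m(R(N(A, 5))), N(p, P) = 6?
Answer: 65897/48623 ≈ 1.3553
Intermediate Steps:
j(A, y) = 1 + 32*y (j(A, y) = 32*y + (-5 + 6)² = 32*y + 1² = 32*y + 1 = 1 + 32*y)
V(q, B) = B*q
V(137, j(16, 15))/48623 = ((1 + 32*15)*137)/48623 = ((1 + 480)*137)*(1/48623) = (481*137)*(1/48623) = 65897*(1/48623) = 65897/48623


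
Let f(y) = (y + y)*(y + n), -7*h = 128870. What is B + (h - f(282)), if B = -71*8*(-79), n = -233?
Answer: -1174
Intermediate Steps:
h = -18410 (h = -1/7*128870 = -18410)
f(y) = 2*y*(-233 + y) (f(y) = (y + y)*(y - 233) = (2*y)*(-233 + y) = 2*y*(-233 + y))
B = 44872 (B = -568*(-79) = 44872)
B + (h - f(282)) = 44872 + (-18410 - 2*282*(-233 + 282)) = 44872 + (-18410 - 2*282*49) = 44872 + (-18410 - 1*27636) = 44872 + (-18410 - 27636) = 44872 - 46046 = -1174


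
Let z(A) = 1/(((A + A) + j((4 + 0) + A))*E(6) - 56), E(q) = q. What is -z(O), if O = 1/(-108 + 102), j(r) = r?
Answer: 1/35 ≈ 0.028571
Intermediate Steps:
O = -1/6 (O = 1/(-6) = -1/6 ≈ -0.16667)
z(A) = 1/(-32 + 18*A) (z(A) = 1/(((A + A) + ((4 + 0) + A))*6 - 56) = 1/((2*A + (4 + A))*6 - 56) = 1/((4 + 3*A)*6 - 56) = 1/((24 + 18*A) - 56) = 1/(-32 + 18*A))
-z(O) = -1/(2*(-16 + 9*(-1/6))) = -1/(2*(-16 - 3/2)) = -1/(2*(-35/2)) = -(-2)/(2*35) = -1*(-1/35) = 1/35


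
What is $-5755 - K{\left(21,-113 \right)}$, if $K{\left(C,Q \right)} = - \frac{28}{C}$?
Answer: $- \frac{17261}{3} \approx -5753.7$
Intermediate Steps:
$-5755 - K{\left(21,-113 \right)} = -5755 - - \frac{28}{21} = -5755 - \left(-28\right) \frac{1}{21} = -5755 - - \frac{4}{3} = -5755 + \frac{4}{3} = - \frac{17261}{3}$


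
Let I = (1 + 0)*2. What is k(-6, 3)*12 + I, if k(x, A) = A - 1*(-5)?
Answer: 98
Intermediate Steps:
k(x, A) = 5 + A (k(x, A) = A + 5 = 5 + A)
I = 2 (I = 1*2 = 2)
k(-6, 3)*12 + I = (5 + 3)*12 + 2 = 8*12 + 2 = 96 + 2 = 98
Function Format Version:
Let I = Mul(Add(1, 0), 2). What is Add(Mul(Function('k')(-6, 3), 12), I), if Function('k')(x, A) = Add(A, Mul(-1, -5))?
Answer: 98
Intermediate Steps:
Function('k')(x, A) = Add(5, A) (Function('k')(x, A) = Add(A, 5) = Add(5, A))
I = 2 (I = Mul(1, 2) = 2)
Add(Mul(Function('k')(-6, 3), 12), I) = Add(Mul(Add(5, 3), 12), 2) = Add(Mul(8, 12), 2) = Add(96, 2) = 98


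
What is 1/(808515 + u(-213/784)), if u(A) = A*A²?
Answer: 481890304/389615529474963 ≈ 1.2368e-6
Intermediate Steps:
u(A) = A³
1/(808515 + u(-213/784)) = 1/(808515 + (-213/784)³) = 1/(808515 - 9663597/481890304) = 1/(389615529474963/481890304) = 481890304/389615529474963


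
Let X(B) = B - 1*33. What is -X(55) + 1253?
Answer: 1231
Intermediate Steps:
X(B) = -33 + B (X(B) = B - 33 = -33 + B)
-X(55) + 1253 = -(-33 + 55) + 1253 = -1*22 + 1253 = -22 + 1253 = 1231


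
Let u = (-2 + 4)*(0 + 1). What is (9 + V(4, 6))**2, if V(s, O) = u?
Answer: 121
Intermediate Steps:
u = 2 (u = 2*1 = 2)
V(s, O) = 2
(9 + V(4, 6))**2 = (9 + 2)**2 = 11**2 = 121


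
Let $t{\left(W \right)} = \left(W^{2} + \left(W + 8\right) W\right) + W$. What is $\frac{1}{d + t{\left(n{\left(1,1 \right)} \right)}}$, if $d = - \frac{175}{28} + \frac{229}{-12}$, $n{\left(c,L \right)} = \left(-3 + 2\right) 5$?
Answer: $- \frac{3}{61} \approx -0.04918$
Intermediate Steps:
$n{\left(c,L \right)} = -5$ ($n{\left(c,L \right)} = \left(-1\right) 5 = -5$)
$d = - \frac{76}{3}$ ($d = \left(-175\right) \frac{1}{28} + 229 \left(- \frac{1}{12}\right) = - \frac{25}{4} - \frac{229}{12} = - \frac{76}{3} \approx -25.333$)
$t{\left(W \right)} = W + W^{2} + W \left(8 + W\right)$ ($t{\left(W \right)} = \left(W^{2} + \left(8 + W\right) W\right) + W = \left(W^{2} + W \left(8 + W\right)\right) + W = W + W^{2} + W \left(8 + W\right)$)
$\frac{1}{d + t{\left(n{\left(1,1 \right)} \right)}} = \frac{1}{- \frac{76}{3} - 5 \left(9 + 2 \left(-5\right)\right)} = \frac{1}{- \frac{76}{3} - 5 \left(9 - 10\right)} = \frac{1}{- \frac{76}{3} - -5} = \frac{1}{- \frac{76}{3} + 5} = \frac{1}{- \frac{61}{3}} = - \frac{3}{61}$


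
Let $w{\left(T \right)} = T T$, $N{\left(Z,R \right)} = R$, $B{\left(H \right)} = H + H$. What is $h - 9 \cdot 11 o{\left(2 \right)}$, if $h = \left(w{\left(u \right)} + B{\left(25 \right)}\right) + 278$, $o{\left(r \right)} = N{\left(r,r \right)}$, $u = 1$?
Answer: $131$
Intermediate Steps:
$B{\left(H \right)} = 2 H$
$w{\left(T \right)} = T^{2}$
$o{\left(r \right)} = r$
$h = 329$ ($h = \left(1^{2} + 2 \cdot 25\right) + 278 = \left(1 + 50\right) + 278 = 51 + 278 = 329$)
$h - 9 \cdot 11 o{\left(2 \right)} = 329 - 9 \cdot 11 \cdot 2 = 329 - 99 \cdot 2 = 329 - 198 = 131$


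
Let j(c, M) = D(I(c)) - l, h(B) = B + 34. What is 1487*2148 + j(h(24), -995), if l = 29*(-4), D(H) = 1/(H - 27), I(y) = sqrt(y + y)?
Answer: 1958039669/613 - 2*sqrt(29)/613 ≈ 3.1942e+6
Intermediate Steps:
h(B) = 34 + B
I(y) = sqrt(2)*sqrt(y) (I(y) = sqrt(2*y) = sqrt(2)*sqrt(y))
D(H) = 1/(-27 + H)
l = -116
j(c, M) = 116 + 1/(-27 + sqrt(2)*sqrt(c)) (j(c, M) = 1/(-27 + sqrt(2)*sqrt(c)) - 1*(-116) = 1/(-27 + sqrt(2)*sqrt(c)) + 116 = 116 + 1/(-27 + sqrt(2)*sqrt(c)))
1487*2148 + j(h(24), -995) = 1487*2148 + (116 + 1/(-27 + sqrt(2)*sqrt(34 + 24))) = 3194076 + (116 + 1/(-27 + sqrt(2)*sqrt(58))) = 3194076 + (116 + 1/(-27 + 2*sqrt(29))) = 3194192 + 1/(-27 + 2*sqrt(29))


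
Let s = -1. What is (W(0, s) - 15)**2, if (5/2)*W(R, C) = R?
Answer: 225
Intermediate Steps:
W(R, C) = 2*R/5
(W(0, s) - 15)**2 = ((2/5)*0 - 15)**2 = (0 - 15)**2 = (-15)**2 = 225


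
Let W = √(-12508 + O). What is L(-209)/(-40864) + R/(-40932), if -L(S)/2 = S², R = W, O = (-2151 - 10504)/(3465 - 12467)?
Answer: 43681/20432 - I*√1013484417722/368469864 ≈ 2.1379 - 0.0027322*I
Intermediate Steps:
O = 12655/9002 (O = -12655/(-9002) = -12655*(-1/9002) = 12655/9002 ≈ 1.4058)
W = I*√1013484417722/9002 (W = √(-12508 + 12655/9002) = √(-112584361/9002) = I*√1013484417722/9002 ≈ 111.83*I)
R = I*√1013484417722/9002 ≈ 111.83*I
L(S) = -2*S²
L(-209)/(-40864) + R/(-40932) = -2*(-209)²/(-40864) + (I*√1013484417722/9002)/(-40932) = -2*43681*(-1/40864) + (I*√1013484417722/9002)*(-1/40932) = -87362*(-1/40864) - I*√1013484417722/368469864 = 43681/20432 - I*√1013484417722/368469864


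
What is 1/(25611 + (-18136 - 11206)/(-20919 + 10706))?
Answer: 10213/261594485 ≈ 3.9041e-5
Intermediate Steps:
1/(25611 + (-18136 - 11206)/(-20919 + 10706)) = 1/(25611 - 29342/(-10213)) = 1/(25611 - 29342*(-1/10213)) = 1/(25611 + 29342/10213) = 1/(261594485/10213) = 10213/261594485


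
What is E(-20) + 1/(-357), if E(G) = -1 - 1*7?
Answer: -2857/357 ≈ -8.0028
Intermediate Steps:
E(G) = -8 (E(G) = -1 - 7 = -8)
E(-20) + 1/(-357) = -8 + 1/(-357) = -8 - 1/357 = -2857/357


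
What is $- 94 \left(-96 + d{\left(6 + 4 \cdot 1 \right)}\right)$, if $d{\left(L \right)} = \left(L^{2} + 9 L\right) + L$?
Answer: $-9776$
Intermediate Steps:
$d{\left(L \right)} = L^{2} + 10 L$
$- 94 \left(-96 + d{\left(6 + 4 \cdot 1 \right)}\right) = - 94 \left(-96 + \left(6 + 4 \cdot 1\right) \left(10 + \left(6 + 4 \cdot 1\right)\right)\right) = - 94 \left(-96 + \left(6 + 4\right) \left(10 + \left(6 + 4\right)\right)\right) = - 94 \left(-96 + 10 \left(10 + 10\right)\right) = - 94 \left(-96 + 10 \cdot 20\right) = - 94 \left(-96 + 200\right) = \left(-94\right) 104 = -9776$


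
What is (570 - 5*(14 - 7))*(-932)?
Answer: -498620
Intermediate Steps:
(570 - 5*(14 - 7))*(-932) = (570 - 5*7)*(-932) = (570 - 35)*(-932) = 535*(-932) = -498620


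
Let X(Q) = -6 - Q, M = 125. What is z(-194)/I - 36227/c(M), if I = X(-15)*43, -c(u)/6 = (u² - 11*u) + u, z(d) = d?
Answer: -904217/11126250 ≈ -0.081269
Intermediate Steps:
c(u) = -6*u² + 60*u (c(u) = -6*((u² - 11*u) + u) = -6*(u² - 10*u) = -6*u² + 60*u)
I = 387 (I = (-6 - 1*(-15))*43 = (-6 + 15)*43 = 9*43 = 387)
z(-194)/I - 36227/c(M) = -194/387 - 36227*1/(750*(10 - 1*125)) = -194*1/387 - 36227*1/(750*(10 - 125)) = -194/387 - 36227/(6*125*(-115)) = -194/387 - 36227/(-86250) = -194/387 - 36227*(-1/86250) = -194/387 + 36227/86250 = -904217/11126250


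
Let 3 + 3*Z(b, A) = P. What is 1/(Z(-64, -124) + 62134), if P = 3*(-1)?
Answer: 1/62132 ≈ 1.6095e-5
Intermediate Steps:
P = -3
Z(b, A) = -2 (Z(b, A) = -1 + (1/3)*(-3) = -1 - 1 = -2)
1/(Z(-64, -124) + 62134) = 1/(-2 + 62134) = 1/62132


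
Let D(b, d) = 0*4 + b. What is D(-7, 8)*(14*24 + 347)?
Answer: -4781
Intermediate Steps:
D(b, d) = b (D(b, d) = 0 + b = b)
D(-7, 8)*(14*24 + 347) = -7*(14*24 + 347) = -7*(336 + 347) = -7*683 = -4781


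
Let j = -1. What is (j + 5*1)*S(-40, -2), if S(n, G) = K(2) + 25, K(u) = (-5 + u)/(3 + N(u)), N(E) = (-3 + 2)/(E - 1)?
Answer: 94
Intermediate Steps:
N(E) = -1/(-1 + E)
K(u) = (-5 + u)/(3 - 1/(-1 + u))
S(n, G) = 47/2 (S(n, G) = (-1 + 2)*(-5 + 2)/(-4 + 3*2) + 25 = 1*(-3)/(-4 + 6) + 25 = 1*(-3)/2 + 25 = (½)*1*(-3) + 25 = -3/2 + 25 = 47/2)
(j + 5*1)*S(-40, -2) = (-1 + 5*1)*(47/2) = (-1 + 5)*(47/2) = 4*(47/2) = 94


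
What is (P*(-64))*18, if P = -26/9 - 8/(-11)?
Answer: 27392/11 ≈ 2490.2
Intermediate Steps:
P = -214/99 (P = -26*1/9 - 8*(-1/11) = -26/9 + 8/11 = -214/99 ≈ -2.1616)
(P*(-64))*18 = -214/99*(-64)*18 = (13696/99)*18 = 27392/11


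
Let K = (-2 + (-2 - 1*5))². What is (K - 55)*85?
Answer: 2210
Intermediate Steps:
K = 81 (K = (-2 + (-2 - 5))² = (-2 - 7)² = (-9)² = 81)
(K - 55)*85 = (81 - 55)*85 = 26*85 = 2210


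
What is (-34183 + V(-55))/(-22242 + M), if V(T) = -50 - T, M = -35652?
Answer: 17089/28947 ≈ 0.59035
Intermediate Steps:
(-34183 + V(-55))/(-22242 + M) = (-34183 + (-50 - 1*(-55)))/(-22242 - 35652) = (-34183 + (-50 + 55))/(-57894) = (-34183 + 5)*(-1/57894) = -34178*(-1/57894) = 17089/28947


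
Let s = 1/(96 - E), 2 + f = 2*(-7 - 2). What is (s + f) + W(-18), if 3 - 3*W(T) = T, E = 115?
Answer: -248/19 ≈ -13.053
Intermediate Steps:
W(T) = 1 - T/3
f = -20 (f = -2 + 2*(-7 - 2) = -2 + 2*(-9) = -2 - 18 = -20)
s = -1/19 (s = 1/(96 - 1*115) = 1/(96 - 115) = 1/(-19) = -1/19 ≈ -0.052632)
(s + f) + W(-18) = (-1/19 - 20) + (1 - ⅓*(-18)) = -381/19 + (1 + 6) = -381/19 + 7 = -248/19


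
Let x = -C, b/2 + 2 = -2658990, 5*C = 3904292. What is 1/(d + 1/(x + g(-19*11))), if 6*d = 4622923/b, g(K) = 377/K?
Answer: -26036814980108352/3772333486642379 ≈ -6.9020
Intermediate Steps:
C = 3904292/5 (C = (⅕)*3904292 = 3904292/5 ≈ 7.8086e+5)
b = -5317984 (b = -4 + 2*(-2658990) = -4 - 5317980 = -5317984)
x = -3904292/5 (x = -1*3904292/5 = -3904292/5 ≈ -7.8086e+5)
d = -4622923/31907904 (d = (4622923/(-5317984))/6 = (4622923*(-1/5317984))/6 = (⅙)*(-4622923/5317984) = -4622923/31907904 ≈ -0.14488)
1/(d + 1/(x + g(-19*11))) = 1/(-4622923/31907904 + 1/(-3904292/5 + 377/((-19*11)))) = 1/(-4622923/31907904 + 1/(-3904292/5 + 377/(-209))) = 1/(-4622923/31907904 + 1/(-3904292/5 + 377*(-1/209))) = 1/(-4622923/31907904 + 1/(-3904292/5 - 377/209)) = 1/(-4622923/31907904 + 1/(-815998913/1045)) = 1/(-4622923/31907904 - 1045/815998913) = 1/(-3772333486642379/26036814980108352) = -26036814980108352/3772333486642379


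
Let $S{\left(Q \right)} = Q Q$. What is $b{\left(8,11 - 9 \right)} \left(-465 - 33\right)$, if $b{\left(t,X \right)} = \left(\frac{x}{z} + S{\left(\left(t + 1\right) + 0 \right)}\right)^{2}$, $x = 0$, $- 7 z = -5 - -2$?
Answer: $-3267378$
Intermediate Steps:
$z = \frac{3}{7}$ ($z = - \frac{-5 - -2}{7} = - \frac{-5 + 2}{7} = \left(- \frac{1}{7}\right) \left(-3\right) = \frac{3}{7} \approx 0.42857$)
$S{\left(Q \right)} = Q^{2}$
$b{\left(t,X \right)} = \left(1 + t\right)^{4}$ ($b{\left(t,X \right)} = \left(\frac{0}{\frac{3}{7}} + \left(\left(t + 1\right) + 0\right)^{2}\right)^{2} = \left(0 \cdot \frac{7}{3} + \left(\left(1 + t\right) + 0\right)^{2}\right)^{2} = \left(0 + \left(1 + t\right)^{2}\right)^{2} = \left(\left(1 + t\right)^{2}\right)^{2} = \left(1 + t\right)^{4}$)
$b{\left(8,11 - 9 \right)} \left(-465 - 33\right) = \left(1 + 8\right)^{4} \left(-465 - 33\right) = 9^{4} \left(-498\right) = 6561 \left(-498\right) = -3267378$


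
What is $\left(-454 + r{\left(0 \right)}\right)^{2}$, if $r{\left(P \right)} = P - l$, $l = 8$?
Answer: $213444$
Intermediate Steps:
$r{\left(P \right)} = -8 + P$ ($r{\left(P \right)} = P - 8 = -8 + P$)
$\left(-454 + r{\left(0 \right)}\right)^{2} = \left(-454 + \left(-8 + 0\right)\right)^{2} = \left(-454 - 8\right)^{2} = \left(-462\right)^{2} = 213444$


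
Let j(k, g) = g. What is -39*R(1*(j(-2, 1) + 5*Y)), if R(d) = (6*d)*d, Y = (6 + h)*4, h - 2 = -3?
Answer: -2387034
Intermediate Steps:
h = -1 (h = 2 - 3 = -1)
Y = 20 (Y = (6 - 1)*4 = 5*4 = 20)
R(d) = 6*d**2
-39*R(1*(j(-2, 1) + 5*Y)) = -234*(1*(1 + 5*20))**2 = -234*(1*(1 + 100))**2 = -234*(1*101)**2 = -234*101**2 = -234*10201 = -39*61206 = -2387034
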